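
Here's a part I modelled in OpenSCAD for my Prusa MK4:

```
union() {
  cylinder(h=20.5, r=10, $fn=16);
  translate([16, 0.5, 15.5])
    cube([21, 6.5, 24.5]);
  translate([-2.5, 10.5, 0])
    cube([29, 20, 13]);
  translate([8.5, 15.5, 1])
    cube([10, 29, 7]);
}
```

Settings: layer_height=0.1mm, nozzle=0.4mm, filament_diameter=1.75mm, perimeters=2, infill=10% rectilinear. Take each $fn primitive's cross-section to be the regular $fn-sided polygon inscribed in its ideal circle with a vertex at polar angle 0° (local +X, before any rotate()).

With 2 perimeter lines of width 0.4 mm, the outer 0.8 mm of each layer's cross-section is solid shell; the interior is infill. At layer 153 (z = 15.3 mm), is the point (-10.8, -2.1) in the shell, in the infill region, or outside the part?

outside

At z = 15.3 mm: the r=10 cylinder gives a regular 16-gon of circumradius 10 (constant along its height); the cube at (16, 0.5) does not reach this height (z outside [15.5, 40]); the cube at (-2.5, 10.5) is absent (z outside [0, 13]); the cube at (8.5, 15.5) is absent (z outside [1, 8]); Taking the union: only the r=10 cylinder is present, so the union is just that shape — 1 connected region. Overall, the cross-section is a single solid region. The nearest boundary edge runs (-10.00, 0.00)→(-9.24, -3.83); distance from the point to it = 1.19 mm. The point is not inside any of the regions above, so it lies outside the cross-section (1.19 mm from the nearest boundary).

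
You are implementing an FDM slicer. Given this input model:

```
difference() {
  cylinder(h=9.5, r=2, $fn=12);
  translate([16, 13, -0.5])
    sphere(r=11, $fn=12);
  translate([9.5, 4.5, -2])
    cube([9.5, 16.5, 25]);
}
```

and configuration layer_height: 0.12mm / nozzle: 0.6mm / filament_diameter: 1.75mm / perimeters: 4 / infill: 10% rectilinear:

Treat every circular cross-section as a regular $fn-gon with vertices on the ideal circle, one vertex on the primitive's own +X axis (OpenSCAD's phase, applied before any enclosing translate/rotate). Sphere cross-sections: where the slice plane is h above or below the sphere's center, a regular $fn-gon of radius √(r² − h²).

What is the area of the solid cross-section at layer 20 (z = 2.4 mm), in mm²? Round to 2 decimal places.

12.00 mm²

At z = 2.4 mm: the r=2 cylinder gives a regular 12-gon of circumradius 2 (constant along its height) (area = (12/2)·2.000²·sin(360°/12) = 12.00 mm²); the sphere at (16, 13): section is a regular 12-gon, circumradius = √(r²−h²) = √(11²−2.9²) = 10.611 (area = (12/2)·10.611²·sin(360°/12) = 337.77 mm²); the 9.5×16.5 cube at (9.5, 4.5) contributes its full rectangle (area 156.75 mm²); After the difference (first − rest): starting from the r=2 cylinder (12.00 mm²), the r=11 sphere at (16, 13) misses the remaining region (no effect); the 9.5×16.5 cube at (9.5, 4.5) misses the remaining region (no effect) — area = 12.00 mm². Overall, the cross-section is a single solid region. Net area = 12.00 mm².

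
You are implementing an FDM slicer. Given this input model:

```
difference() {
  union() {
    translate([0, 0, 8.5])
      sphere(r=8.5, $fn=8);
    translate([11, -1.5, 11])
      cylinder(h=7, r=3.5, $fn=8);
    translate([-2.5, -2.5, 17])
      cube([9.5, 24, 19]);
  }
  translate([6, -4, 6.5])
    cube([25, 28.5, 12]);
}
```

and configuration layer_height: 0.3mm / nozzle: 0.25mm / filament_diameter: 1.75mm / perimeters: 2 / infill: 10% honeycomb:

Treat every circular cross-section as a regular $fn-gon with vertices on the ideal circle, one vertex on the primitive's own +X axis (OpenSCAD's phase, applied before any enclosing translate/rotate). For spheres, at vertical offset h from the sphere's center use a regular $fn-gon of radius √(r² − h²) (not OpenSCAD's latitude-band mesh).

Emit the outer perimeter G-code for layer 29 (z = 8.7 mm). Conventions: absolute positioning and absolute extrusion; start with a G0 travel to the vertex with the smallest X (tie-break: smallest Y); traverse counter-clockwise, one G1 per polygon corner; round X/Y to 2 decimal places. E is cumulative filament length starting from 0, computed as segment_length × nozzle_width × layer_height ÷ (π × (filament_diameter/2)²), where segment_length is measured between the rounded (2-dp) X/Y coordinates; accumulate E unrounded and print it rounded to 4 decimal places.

At z = 8.7 mm: the r=8.5 sphere contributes a regular 8-gon of circumradius √(8.5²−0.2²) = 8.498; the cylinder at (11, -1.5) does not reach this height (z outside [11, 18]); the cube at (-2.5, -2.5) does not reach this height (z outside [17, 36]); Combining (union): only the r=8.5 sphere is present, so the union is just that shape — 1 connected region; the 25×28.5 cube at (6, -4) contributes its full rectangle; Subtracting the remaining from the first: starting from that combined region, the 25×28.5 cube at (6, -4) partially overlaps it — only the 14.21 mm² overlap (of its 712.50 mm²) is removed, clipping the outline — 1 connected region. The outline is a single polygon with 9 vertices. Extrusion per mm of travel: 0.25 × 0.3 / (π × 0.875²) = 0.031181. Accumulating E over each segment gives final E = 1.6229.

G0 X-8.50 Y0.00 Z8.70
G1 X-6.01 Y-6.01 E0.2028
G1 X0.00 Y-8.50 E0.4057
G1 X6.01 Y-6.01 E0.6085
G1 X6.84 Y-4.00 E0.6763
G1 X6.00 Y-4.00 E0.7025
G1 X6.00 Y6.01 E1.0147
G1 X0.00 Y8.50 E1.2172
G1 X-6.01 Y6.01 E1.4201
G1 X-8.50 Y0.00 E1.6229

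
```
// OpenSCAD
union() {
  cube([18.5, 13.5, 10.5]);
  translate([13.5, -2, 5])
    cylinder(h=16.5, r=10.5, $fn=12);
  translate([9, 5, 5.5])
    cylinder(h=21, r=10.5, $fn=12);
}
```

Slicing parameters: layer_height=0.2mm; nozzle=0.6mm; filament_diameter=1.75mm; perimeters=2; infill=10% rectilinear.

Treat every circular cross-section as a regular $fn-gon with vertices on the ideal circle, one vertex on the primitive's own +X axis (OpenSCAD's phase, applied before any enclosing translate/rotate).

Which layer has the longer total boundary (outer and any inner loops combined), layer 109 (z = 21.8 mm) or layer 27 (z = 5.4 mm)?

Layer 109 (z = 21.8): the cube does not reach this height (z outside [0, 10.5]); the cylinder at (13.5, -2) is absent (z outside [5, 21.5]); the r=10.5 cylinder at (9, 5) contributes a regular 12-gon of circumradius 10.5 (perimeter = 2·12·10.500·sin(180°/12) = 65.22 mm); Merging all regions: only the r=10.5 cylinder at (9, 5) is present, so the union is just that shape — boundary = 65.22 mm. So its perimeter = 65.22 mm. Layer 27 (z = 5.4): the 18.5×13.5 cube contributes its full rectangle (perimeter 64.00 mm); the cylinder at (13.5, -2): section is a regular 12-gon, circumradius r=10.5 (perimeter = 2·12·10.500·sin(180°/12) = 65.22 mm); the cylinder at (9, 5) is absent (z outside [5.5, 26.5]); Merging all regions: the regions partially overlap (shared area 101.37 mm²), so the edge portions inside another operand are dropped and the merged outline is re-measured after clipping — boundary = 87.69 mm. So its perimeter = 87.69 mm. Layer 27 is larger (87.69 vs 65.22 mm).

layer 27 (z = 5.4 mm)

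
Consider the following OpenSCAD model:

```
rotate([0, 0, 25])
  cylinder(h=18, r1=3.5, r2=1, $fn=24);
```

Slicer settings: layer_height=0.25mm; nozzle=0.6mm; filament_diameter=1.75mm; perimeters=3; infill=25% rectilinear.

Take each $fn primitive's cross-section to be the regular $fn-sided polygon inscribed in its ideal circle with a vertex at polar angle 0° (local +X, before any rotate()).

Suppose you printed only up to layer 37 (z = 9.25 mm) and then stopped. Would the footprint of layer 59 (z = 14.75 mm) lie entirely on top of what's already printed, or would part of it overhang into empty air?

entirely on top

Compare the two slices. At z = 9.25: the cone (r1=3.5→r2=1) has section circumradius 2.215 here — a regular 24-gon (area = (24/2)·2.215²·sin(360°/24) = 15.24 mm²); (rotated 25° about Z; rotation is an isometry so areas/perimeters/island counts are preserved). At z = 14.75: the cone (r1=3.5→r2=1) has section circumradius 1.451 here — a regular 24-gon (area = (24/2)·1.451²·sin(360°/24) = 6.54 mm²); (whole slice rotated 25° about Z — lengths, areas and connectivity unchanged). Checking containment: the cross-section at z = 14.75 is a subset of the cross-section at z = 9.25.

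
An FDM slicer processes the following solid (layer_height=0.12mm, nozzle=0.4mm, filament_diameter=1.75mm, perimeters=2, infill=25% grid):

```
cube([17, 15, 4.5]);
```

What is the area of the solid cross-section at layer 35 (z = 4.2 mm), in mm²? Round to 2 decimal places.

255.00 mm²

At z = 4.2 mm: the cube is present — its section is the full 17×15 rectangle (area 255.00 mm²). Overall, the cross-section is a single solid region. Net area = 255.00 mm².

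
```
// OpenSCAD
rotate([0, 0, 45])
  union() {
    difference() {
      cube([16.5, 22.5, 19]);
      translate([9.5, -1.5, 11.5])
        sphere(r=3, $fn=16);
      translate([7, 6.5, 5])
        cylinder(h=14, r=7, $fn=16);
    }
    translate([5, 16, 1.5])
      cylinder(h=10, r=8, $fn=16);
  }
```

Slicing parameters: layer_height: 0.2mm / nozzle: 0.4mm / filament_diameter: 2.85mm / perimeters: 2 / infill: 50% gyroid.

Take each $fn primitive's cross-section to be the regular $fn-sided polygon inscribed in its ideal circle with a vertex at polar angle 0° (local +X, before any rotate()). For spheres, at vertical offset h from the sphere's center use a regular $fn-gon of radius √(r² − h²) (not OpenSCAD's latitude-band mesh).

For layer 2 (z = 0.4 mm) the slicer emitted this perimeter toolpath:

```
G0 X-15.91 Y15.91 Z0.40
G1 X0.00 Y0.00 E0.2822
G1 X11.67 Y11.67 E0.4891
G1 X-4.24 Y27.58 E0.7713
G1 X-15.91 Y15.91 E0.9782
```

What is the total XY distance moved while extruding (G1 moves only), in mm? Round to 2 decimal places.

Sum the Euclidean lengths of each G1 segment: total = 78.01 mm.

78.01 mm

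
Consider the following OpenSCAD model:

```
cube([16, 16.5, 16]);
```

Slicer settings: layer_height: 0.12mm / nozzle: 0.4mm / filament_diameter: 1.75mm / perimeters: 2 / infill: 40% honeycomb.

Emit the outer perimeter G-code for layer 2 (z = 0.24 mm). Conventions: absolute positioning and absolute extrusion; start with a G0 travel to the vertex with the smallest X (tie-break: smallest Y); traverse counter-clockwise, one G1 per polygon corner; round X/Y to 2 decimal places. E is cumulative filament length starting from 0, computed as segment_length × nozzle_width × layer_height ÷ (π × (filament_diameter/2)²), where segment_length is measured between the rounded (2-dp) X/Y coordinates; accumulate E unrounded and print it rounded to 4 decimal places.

At z = 0.24 mm: the cube is present — its section is the full 16×16.5 rectangle. The outline is a single polygon with 4 vertices. Extrusion per mm of travel: 0.4 × 0.12 / (π × 0.875²) = 0.019956. Accumulating E over each segment gives final E = 1.2971.

G0 X0.00 Y0.00 Z0.24
G1 X16.00 Y0.00 E0.3193
G1 X16.00 Y16.50 E0.6486
G1 X0.00 Y16.50 E0.9679
G1 X0.00 Y0.00 E1.2971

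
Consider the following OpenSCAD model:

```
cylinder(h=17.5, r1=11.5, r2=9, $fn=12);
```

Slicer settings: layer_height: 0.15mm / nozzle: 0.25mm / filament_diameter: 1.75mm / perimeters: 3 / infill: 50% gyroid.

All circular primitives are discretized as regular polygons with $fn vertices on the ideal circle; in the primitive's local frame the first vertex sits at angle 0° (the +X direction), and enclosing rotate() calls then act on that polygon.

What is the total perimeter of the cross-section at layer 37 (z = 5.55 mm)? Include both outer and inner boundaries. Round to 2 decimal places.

At z = 5.55 mm: the cone: at t=0.317 of its height the radius interpolates to r₁+(r₂−r₁)t = 10.707, giving a regular 12-gon of that circumradius (perimeter = 2·12·10.707·sin(180°/12) = 66.51 mm). Overall, the cross-section is a single solid region. Total boundary length (outer) = 66.51 mm.

66.51 mm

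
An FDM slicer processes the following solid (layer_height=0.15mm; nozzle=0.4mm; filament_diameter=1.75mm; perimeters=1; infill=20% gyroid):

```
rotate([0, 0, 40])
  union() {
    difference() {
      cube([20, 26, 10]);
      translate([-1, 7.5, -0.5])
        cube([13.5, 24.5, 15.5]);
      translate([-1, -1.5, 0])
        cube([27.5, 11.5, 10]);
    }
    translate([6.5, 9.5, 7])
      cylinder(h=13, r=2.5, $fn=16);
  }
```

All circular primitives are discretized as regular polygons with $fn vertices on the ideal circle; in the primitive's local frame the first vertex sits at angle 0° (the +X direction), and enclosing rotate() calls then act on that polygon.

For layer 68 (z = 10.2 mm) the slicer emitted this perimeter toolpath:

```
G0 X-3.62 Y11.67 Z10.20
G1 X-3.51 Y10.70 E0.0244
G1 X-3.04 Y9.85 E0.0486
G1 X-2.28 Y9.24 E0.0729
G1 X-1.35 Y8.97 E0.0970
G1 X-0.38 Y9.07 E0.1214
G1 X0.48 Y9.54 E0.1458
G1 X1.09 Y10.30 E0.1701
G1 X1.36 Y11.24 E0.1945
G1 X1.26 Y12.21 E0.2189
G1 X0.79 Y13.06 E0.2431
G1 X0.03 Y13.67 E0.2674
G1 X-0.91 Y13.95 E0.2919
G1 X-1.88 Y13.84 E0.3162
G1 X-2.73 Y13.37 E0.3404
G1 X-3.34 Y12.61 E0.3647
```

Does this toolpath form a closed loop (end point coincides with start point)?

Start point (G0): (-3.62, 11.67). End point (last G1): the path does not return to the start — open.

no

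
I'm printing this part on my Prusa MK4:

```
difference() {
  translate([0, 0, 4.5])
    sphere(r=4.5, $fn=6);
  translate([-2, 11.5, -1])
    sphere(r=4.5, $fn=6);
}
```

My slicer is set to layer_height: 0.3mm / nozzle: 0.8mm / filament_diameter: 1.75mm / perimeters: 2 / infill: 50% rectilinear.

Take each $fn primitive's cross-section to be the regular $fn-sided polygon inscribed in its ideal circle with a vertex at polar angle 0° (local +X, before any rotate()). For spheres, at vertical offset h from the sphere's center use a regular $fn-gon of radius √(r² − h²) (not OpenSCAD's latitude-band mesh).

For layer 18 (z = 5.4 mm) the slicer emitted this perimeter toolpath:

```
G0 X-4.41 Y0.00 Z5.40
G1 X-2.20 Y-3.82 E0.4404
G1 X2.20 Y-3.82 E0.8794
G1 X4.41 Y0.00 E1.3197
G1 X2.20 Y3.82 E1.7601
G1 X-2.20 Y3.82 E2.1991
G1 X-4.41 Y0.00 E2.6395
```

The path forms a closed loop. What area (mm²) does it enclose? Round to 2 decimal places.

Apply the shoelace formula to the sequence of (X, Y) vertices; enclosed area = 50.50 mm².

50.50 mm²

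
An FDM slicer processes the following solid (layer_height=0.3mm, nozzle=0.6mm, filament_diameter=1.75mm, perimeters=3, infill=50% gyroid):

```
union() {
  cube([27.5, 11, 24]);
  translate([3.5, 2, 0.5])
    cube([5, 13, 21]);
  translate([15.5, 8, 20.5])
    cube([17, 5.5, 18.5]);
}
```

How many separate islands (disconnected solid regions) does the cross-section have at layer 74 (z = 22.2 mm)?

1

At z = 22.2 mm: the 27.5×11 cube contributes its full rectangle; the cube at (3.5, 2) is absent (z outside [0.5, 21.5]); the 17×5.5 cube at (15.5, 8) contributes its full rectangle; Combining (union): the regions partially overlap (shared area 36.00 mm²), so overlapping operands fuse into one piece — 1 connected region. Overall, the cross-section is a single solid region. Island count = 1.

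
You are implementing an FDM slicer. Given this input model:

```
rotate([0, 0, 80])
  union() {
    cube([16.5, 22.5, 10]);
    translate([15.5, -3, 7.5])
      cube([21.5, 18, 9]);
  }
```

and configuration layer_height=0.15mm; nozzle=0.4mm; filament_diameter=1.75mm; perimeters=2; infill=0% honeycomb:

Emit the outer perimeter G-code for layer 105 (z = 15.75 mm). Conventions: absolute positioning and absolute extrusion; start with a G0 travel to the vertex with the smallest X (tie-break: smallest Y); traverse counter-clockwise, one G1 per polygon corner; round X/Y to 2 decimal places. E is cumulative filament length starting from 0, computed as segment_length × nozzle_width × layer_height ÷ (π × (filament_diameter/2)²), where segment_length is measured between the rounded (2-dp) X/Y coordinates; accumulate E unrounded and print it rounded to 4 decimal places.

At z = 15.75 mm: the cube is absent (z outside [0, 10]); the cube at (15.5, -3) is present — its section is the full 21.5×18 rectangle; Taking the union: only the 21.5×18 cube at (15.5, -3) is present, so the union is just that shape — 1 connected region; (rotated 80° about Z; rotation is an isometry so areas/perimeters/island counts are preserved). The outline is a single polygon with 4 vertices. Extrusion per mm of travel: 0.4 × 0.15 / (π × 0.875²) = 0.024945. Accumulating E over each segment gives final E = 1.9709.

G0 X-12.08 Y17.87 Z15.75
G1 X5.65 Y14.74 E0.4491
G1 X9.38 Y35.92 E0.9856
G1 X-8.35 Y39.04 E1.4347
G1 X-12.08 Y17.87 E1.9709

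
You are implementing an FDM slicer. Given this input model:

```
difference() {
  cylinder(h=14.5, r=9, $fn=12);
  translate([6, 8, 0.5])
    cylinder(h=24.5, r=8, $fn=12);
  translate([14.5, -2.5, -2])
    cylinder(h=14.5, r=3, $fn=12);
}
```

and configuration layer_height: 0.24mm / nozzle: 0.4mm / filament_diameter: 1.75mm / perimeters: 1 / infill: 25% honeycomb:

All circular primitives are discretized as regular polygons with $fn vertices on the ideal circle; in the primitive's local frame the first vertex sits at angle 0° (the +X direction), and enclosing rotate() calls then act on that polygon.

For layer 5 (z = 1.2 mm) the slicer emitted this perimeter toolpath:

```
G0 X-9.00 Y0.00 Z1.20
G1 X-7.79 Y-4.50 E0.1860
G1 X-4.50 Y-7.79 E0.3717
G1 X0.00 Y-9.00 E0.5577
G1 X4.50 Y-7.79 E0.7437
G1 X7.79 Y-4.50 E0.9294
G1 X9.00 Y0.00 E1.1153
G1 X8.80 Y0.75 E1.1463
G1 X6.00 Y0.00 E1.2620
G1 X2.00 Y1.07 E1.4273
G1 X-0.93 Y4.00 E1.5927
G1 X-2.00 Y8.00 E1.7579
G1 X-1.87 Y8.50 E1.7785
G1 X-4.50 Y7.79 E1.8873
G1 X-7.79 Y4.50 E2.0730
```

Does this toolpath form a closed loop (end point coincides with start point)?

no

Start point (G0): (-9.00, 0.00). End point (last G1): the path does not return to the start — open.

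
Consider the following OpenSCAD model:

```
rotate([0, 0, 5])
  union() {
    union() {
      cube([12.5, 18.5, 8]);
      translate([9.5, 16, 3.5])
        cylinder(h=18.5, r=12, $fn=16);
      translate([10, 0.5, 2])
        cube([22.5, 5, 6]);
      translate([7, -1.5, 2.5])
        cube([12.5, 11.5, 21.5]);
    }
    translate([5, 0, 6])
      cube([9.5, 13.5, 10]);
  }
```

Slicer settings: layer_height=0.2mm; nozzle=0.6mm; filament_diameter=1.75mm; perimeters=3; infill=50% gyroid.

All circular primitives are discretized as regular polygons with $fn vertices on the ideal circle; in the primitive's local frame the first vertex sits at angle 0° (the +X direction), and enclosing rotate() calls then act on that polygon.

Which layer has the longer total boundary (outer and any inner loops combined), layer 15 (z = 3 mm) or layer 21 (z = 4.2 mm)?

Layer 15 (z = 3): the 12.5×18.5 cube contributes its full rectangle (perimeter 62.00 mm); the cylinder at (9.5, 16) does not reach this height (z outside [3.5, 22]); the 22.5×5 cube at (10, 0.5) contributes its full rectangle (perimeter 55.00 mm); the 12.5×11.5 cube at (7, -1.5) contributes its full rectangle (perimeter 48.00 mm); Combining (union): the regions partially overlap (shared area 102.50 mm²), so the edge portions inside another operand are dropped and the merged outline is re-measured after clipping — boundary = 105.00 mm; the cube at (5, 0) is absent (z outside [6, 16]); Taking the union: only that combined region is present, so the union is just that shape — boundary = 105.00 mm; (whole slice rotated 5° about Z — lengths, areas and connectivity unchanged). So its perimeter = 105.00 mm. Layer 21 (z = 4.2): the cube is present — its section is the full 12.5×18.5 rectangle (perimeter 62.00 mm); the cylinder at (9.5, 16): section is a regular 16-gon, circumradius r=12 (perimeter = 2·16·12.000·sin(180°/16) = 74.91 mm); the cube at (10, 0.5) is present — its section is the full 22.5×5 rectangle (perimeter 55.00 mm); the 12.5×11.5 cube at (7, -1.5) contributes its full rectangle (perimeter 48.00 mm); Taking the union: the regions partially overlap (shared area 292.94 mm²), so the edge portions inside another operand are dropped and the merged outline is re-measured after clipping — boundary = 118.95 mm; the cube at (5, 0) is not intersected at this z (z outside [6, 16]); Combining (union): only the result so far is present, so the union is just that shape — boundary = 118.95 mm; (rotated 5° about Z; rotation is an isometry so areas/perimeters/island counts are preserved). So its perimeter = 118.95 mm. Layer 21 is larger (118.95 vs 105.00 mm).

layer 21 (z = 4.2 mm)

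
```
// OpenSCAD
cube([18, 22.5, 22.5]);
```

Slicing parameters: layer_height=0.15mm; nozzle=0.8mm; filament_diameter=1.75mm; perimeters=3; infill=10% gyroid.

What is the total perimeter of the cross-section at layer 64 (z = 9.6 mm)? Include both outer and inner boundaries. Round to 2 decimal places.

81.00 mm

At z = 9.6 mm: the cube (footprint 18×22.5) is included at this height (perimeter 81.00 mm). Overall, the cross-section is a single solid region. Total boundary length (outer) = 81.00 mm.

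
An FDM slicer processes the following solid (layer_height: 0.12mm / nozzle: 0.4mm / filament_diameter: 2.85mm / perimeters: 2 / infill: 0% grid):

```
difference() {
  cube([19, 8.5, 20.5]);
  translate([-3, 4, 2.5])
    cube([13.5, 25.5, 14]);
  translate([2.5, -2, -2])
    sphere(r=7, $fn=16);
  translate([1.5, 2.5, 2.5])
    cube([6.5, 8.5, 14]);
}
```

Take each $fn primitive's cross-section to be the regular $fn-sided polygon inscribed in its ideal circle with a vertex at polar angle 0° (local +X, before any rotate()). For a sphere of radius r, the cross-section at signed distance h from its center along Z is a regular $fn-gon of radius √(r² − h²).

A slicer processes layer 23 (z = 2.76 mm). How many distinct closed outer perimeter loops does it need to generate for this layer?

2

At z = 2.76 mm: the 19×8.5 cube contributes its full rectangle; the 13.5×25.5 cube at (-3, 4) contributes its full rectangle; the r=7 sphere at (2.5, -2) contributes a regular 16-gon of circumradius √(7²−4.76²) = 5.132; the cube at (1.5, 2.5) is present — its section is the full 6.5×8.5 rectangle; Subtracting the remaining from the first: starting from the 19×8.5 cube, the 13.5×25.5 cube at (-3, 4) partially overlaps it — only the 47.25 mm² overlap (of its 344.25 mm²) is removed, clipping the outline; the r=7 sphere at (2.5, -2) partially overlaps it — only the 17.44 mm² overlap (of its 80.65 mm²) is removed, clipping the outline; the 6.5×8.5 cube at (1.5, 2.5) partially overlaps it — only the 8.31 mm² overlap (of its 55.25 mm²) is removed, clipping the outline — 2 connected regions. The result has 2 disconnected regions.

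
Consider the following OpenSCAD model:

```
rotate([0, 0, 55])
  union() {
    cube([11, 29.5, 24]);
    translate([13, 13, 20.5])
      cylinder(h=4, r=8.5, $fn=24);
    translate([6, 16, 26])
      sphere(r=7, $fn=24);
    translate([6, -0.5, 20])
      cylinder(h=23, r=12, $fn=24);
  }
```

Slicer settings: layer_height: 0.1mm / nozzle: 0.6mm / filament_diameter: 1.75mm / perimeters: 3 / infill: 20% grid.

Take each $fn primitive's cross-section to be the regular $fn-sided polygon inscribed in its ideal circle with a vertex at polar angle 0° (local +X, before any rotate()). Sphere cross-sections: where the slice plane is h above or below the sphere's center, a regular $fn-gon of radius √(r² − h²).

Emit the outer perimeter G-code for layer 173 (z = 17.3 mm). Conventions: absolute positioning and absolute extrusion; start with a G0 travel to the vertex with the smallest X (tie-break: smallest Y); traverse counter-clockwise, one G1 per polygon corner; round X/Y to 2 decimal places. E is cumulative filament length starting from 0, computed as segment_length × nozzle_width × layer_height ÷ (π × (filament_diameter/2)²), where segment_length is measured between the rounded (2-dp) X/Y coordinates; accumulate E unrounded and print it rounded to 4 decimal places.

At z = 17.3 mm: the cube (footprint 11×29.5) is included at this height; the cylinder at (13, 13) does not reach this height (z outside [20.5, 24.5]); the sphere at (6, 16) is not intersected at this z (|z−center|=8.700 > r=7); the cylinder at (6, -0.5) does not reach this height (z outside [20, 43]); Merging all regions: only the 11×29.5 cube is present, so the union is just that shape — 1 connected region; (rotated 55° about Z; rotation is an isometry so areas/perimeters/island counts are preserved). The outline is a single polygon with 4 vertices. Extrusion per mm of travel: 0.6 × 0.1 / (π × 0.875²) = 0.024945. Accumulating E over each segment gives final E = 2.0204.

G0 X-24.16 Y16.92 Z17.30
G1 X0.00 Y0.00 E0.7358
G1 X6.31 Y9.01 E1.0102
G1 X-17.86 Y25.93 E1.7461
G1 X-24.16 Y16.92 E2.0204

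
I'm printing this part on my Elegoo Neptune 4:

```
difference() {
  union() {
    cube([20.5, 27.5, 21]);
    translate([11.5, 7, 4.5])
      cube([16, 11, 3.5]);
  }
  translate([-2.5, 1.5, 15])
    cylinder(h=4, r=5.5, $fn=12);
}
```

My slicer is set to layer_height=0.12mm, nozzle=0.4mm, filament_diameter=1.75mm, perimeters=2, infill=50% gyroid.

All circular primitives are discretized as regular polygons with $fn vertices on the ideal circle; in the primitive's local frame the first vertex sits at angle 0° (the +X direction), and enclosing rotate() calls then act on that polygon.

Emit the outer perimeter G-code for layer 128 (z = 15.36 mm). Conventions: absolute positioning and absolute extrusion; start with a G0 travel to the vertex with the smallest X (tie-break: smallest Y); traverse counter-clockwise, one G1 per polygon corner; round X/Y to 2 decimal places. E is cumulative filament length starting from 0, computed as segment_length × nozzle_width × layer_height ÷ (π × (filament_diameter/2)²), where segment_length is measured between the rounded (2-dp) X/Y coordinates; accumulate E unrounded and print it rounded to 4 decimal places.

At z = 15.36 mm: the cube is present — its section is the full 20.5×27.5 rectangle; the cube at (11.5, 7) is not intersected at this z (z outside [4.5, 8]); Combining (union): only the 20.5×27.5 cube is present, so the union is just that shape — 1 connected region; the r=5.5 cylinder at (-2.5, 1.5) contributes a regular 12-gon of circumradius 5.5; Taking the first minus the rest: starting from the result so far, the r=5.5 cylinder at (-2.5, 1.5) partially overlaps it — only the 13.97 mm² overlap (of its 90.75 mm²) is removed, clipping the outline — 1 connected region. The outline is a single polygon with 8 vertices. Extrusion per mm of travel: 0.4 × 0.12 / (π × 0.875²) = 0.019956. Accumulating E over each segment gives final E = 1.8873.

G0 X0.00 Y6.33 Z15.36
G1 X0.25 Y6.26 E0.0052
G1 X2.26 Y4.25 E0.0619
G1 X3.00 Y1.50 E0.1187
G1 X2.60 Y0.00 E0.1497
G1 X20.50 Y0.00 E0.5069
G1 X20.50 Y27.50 E1.0557
G1 X0.00 Y27.50 E1.4648
G1 X0.00 Y6.33 E1.8873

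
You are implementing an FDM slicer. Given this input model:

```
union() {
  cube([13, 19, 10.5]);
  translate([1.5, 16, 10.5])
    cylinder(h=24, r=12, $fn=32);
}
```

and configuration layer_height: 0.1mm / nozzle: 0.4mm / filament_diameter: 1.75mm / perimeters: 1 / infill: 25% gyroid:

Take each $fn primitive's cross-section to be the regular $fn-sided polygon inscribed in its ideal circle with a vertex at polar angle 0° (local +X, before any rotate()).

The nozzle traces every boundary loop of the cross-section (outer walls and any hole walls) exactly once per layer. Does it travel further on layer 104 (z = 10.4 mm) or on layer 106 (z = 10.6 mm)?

layer 106 (z = 10.6 mm)

Layer 104 (z = 10.4): the cube (footprint 13×19) is included at this height (perimeter 64.00 mm); the cylinder at (1.5, 16) is not intersected at this z (z outside [10.5, 34.5]); Combining (union): only the 13×19 cube is present, so the union is just that shape — boundary = 64.00 mm. So its perimeter = 64.00 mm. Layer 106 (z = 10.6): the cube is not intersected at this z (z outside [0, 10.5]); the cylinder at (1.5, 16): section is a regular 32-gon, circumradius r=12 (perimeter = 2·32·12.000·sin(180°/32) = 75.28 mm); Merging all regions: only the r=12 cylinder at (1.5, 16) is present, so the union is just that shape — boundary = 75.28 mm. So its perimeter = 75.28 mm. Layer 106 is larger (75.28 vs 64.00 mm).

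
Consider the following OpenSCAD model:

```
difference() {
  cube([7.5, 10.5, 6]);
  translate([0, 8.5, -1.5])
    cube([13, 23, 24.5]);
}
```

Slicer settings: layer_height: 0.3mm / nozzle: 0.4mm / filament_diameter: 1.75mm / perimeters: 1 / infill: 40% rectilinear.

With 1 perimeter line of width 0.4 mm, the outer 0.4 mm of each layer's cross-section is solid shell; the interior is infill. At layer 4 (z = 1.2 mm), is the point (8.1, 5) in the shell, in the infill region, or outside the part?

outside

At z = 1.2 mm: the 7.5×10.5 cube contributes its full rectangle; the cube at (0, 8.5) is present — its section is the full 13×23 rectangle; Taking the first minus the rest: starting from the 7.5×10.5 cube, the 13×23 cube at (0, 8.5) partially overlaps it — only the 15.00 mm² overlap (of its 299.00 mm²) is removed, clipping the outline — 1 connected region. Overall, the cross-section is a single solid region. The nearest boundary edge runs (7.50, 8.50)→(7.50, 0.00); distance from the point to it = 0.60 mm. The point is not inside any of the regions above, so it lies outside the cross-section (0.60 mm from the nearest boundary).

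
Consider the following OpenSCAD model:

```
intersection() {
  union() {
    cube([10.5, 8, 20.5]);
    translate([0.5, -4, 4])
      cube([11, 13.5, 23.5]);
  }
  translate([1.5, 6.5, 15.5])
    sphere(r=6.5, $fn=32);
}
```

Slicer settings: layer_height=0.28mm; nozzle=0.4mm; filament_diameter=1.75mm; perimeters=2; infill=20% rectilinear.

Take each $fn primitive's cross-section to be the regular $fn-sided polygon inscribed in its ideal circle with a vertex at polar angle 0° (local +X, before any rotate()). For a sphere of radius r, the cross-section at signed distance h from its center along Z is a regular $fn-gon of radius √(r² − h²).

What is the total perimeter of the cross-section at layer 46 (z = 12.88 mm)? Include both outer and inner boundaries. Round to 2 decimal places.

29.34 mm

At z = 12.88 mm: the cube is present — its section is the full 10.5×8 rectangle (perimeter 37.00 mm); the cube at (0.5, -4) (footprint 11×13.5) is included at this height (perimeter 49.00 mm); Merging all regions: the regions partially overlap (shared area 80.00 mm²), so the edge portions inside another operand are dropped and the merged outline is re-measured after clipping — boundary = 50.00 mm; the r=6.5 sphere at (1.5, 6.5) slices to a regular 32-gon of circumradius 5.949 (√(r²−h²) with h=2.62 from center) (perimeter = 2·32·5.949·sin(180°/32) = 37.32 mm); Taking the intersection: the r=6.5 sphere at (1.5, 6.5) partially overlaps the result so far; clipping to the common part keeps 57.16 mm² — boundary = 29.34 mm. Overall, the cross-section is a single solid region. Total boundary length (outer) = 29.34 mm.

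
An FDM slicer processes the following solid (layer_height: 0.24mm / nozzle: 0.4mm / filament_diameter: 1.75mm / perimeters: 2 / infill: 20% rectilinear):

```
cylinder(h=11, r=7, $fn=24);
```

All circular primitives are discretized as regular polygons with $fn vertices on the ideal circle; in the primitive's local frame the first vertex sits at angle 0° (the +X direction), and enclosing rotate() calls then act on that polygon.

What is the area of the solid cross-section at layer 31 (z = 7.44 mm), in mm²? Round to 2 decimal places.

At z = 7.44 mm: the r=7 cylinder contributes a regular 24-gon of circumradius 7 (area = (24/2)·7.000²·sin(360°/24) = 152.19 mm²). Overall, the cross-section is a single solid region. Net area = 152.19 mm².

152.19 mm²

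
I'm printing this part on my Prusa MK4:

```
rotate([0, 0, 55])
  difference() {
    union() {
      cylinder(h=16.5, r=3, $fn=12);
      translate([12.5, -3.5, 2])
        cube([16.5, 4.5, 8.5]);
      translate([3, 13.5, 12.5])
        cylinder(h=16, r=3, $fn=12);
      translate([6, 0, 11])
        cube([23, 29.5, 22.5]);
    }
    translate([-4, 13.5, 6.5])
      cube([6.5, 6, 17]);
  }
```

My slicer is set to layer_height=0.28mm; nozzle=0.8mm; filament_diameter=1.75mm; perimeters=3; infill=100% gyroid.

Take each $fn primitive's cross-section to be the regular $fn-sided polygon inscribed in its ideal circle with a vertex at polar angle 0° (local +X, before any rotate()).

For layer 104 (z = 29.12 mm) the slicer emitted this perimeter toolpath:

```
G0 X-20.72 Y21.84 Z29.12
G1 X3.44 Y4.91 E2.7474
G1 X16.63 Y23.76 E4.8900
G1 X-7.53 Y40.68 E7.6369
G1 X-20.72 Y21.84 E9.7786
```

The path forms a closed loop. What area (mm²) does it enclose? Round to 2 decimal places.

Apply the shoelace formula to the sequence of (X, Y) vertices; enclosed area = 678.54 mm².

678.54 mm²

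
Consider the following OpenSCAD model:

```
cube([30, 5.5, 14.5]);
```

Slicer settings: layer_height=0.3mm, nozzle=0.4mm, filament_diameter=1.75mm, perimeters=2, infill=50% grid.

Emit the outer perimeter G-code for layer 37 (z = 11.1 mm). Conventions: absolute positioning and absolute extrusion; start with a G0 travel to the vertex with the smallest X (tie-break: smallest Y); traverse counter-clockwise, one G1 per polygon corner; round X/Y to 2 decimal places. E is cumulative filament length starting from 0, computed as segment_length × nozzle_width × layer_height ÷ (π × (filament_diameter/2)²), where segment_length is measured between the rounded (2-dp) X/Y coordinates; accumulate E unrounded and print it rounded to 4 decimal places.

G0 X0.00 Y0.00 Z11.10
G1 X30.00 Y0.00 E1.4967
G1 X30.00 Y5.50 E1.7711
G1 X0.00 Y5.50 E3.2678
G1 X0.00 Y0.00 E3.5422

At z = 11.1 mm: the 30×5.5 cube contributes its full rectangle. The outline is a single polygon with 4 vertices. Extrusion per mm of travel: 0.4 × 0.3 / (π × 0.875²) = 0.049890. Accumulating E over each segment gives final E = 3.5422.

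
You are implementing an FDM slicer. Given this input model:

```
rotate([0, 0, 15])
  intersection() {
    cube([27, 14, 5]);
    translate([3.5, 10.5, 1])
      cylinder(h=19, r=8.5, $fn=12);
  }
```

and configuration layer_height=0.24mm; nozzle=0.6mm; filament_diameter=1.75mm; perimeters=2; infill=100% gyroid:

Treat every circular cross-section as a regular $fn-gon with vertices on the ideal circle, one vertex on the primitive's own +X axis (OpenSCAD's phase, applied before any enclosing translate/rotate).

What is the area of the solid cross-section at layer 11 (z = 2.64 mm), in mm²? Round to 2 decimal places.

122.66 mm²

At z = 2.64 mm: the cube (footprint 27×14) is included at this height (area 378.00 mm²); the r=8.5 cylinder at (3.5, 10.5) contributes a regular 12-gon of circumradius 8.5 (area = (12/2)·8.500²·sin(360°/12) = 216.75 mm²); Keeping only the common overlap: the r=8.5 cylinder at (3.5, 10.5) partially overlaps the 27×14 cube; clipping to the common part keeps 122.66 mm² — area = 122.66 mm²; (whole slice rotated 15° about Z — lengths, areas and connectivity unchanged). Overall, the cross-section is a single solid region. Net area = 122.66 mm².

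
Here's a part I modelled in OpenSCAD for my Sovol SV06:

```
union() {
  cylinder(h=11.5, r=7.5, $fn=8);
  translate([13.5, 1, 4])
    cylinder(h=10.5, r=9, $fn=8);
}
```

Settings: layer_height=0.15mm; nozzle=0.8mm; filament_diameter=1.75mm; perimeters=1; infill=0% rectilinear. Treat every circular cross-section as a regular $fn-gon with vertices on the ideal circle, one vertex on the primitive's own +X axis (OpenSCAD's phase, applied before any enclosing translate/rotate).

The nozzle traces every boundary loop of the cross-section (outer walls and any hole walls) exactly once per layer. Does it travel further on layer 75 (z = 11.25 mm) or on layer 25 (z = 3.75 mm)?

layer 75 (z = 11.25 mm)

Layer 75 (z = 11.25): the r=7.5 cylinder contributes a regular 8-gon of circumradius 7.5 (perimeter = 2·8·7.500·sin(180°/8) = 45.92 mm); the r=9 cylinder at (13.5, 1) gives a regular 8-gon of circumradius 9 (constant along its height) (perimeter = 2·8·9.000·sin(180°/8) = 55.11 mm); Merging all regions: the regions partially overlap (shared area 10.66 mm²), so the edge portions inside another operand are dropped and the merged outline is re-measured after clipping — boundary = 85.35 mm. So its perimeter = 85.35 mm. Layer 25 (z = 3.75): the r=7.5 cylinder gives a regular 8-gon of circumradius 7.5 (constant along its height) (perimeter = 2·8·7.500·sin(180°/8) = 45.92 mm); the cylinder at (13.5, 1) is absent (z outside [4, 14.5]); Taking the union: only the r=7.5 cylinder is present, so the union is just that shape — boundary = 45.92 mm. So its perimeter = 45.92 mm. Layer 75 is larger (85.35 vs 45.92 mm).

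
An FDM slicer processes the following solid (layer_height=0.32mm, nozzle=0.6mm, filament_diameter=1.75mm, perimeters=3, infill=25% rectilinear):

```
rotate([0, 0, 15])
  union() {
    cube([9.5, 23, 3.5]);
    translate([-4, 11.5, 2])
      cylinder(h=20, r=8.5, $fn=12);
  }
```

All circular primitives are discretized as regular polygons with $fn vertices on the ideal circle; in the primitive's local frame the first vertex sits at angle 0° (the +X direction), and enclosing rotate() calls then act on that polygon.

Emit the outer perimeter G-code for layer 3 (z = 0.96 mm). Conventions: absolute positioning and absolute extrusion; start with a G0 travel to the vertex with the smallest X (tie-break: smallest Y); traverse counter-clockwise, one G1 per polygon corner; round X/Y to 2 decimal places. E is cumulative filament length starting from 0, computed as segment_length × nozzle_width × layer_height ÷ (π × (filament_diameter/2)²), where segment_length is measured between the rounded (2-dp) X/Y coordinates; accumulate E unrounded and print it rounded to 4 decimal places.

At z = 0.96 mm: the 9.5×23 cube contributes its full rectangle; the cylinder at (-4, 11.5) does not reach this height (z outside [2, 22]); Taking the union: only the 9.5×23 cube is present, so the union is just that shape — 1 connected region; (rotated 15° about Z; rotation is an isometry so areas/perimeters/island counts are preserved). The outline is a single polygon with 4 vertices. Extrusion per mm of travel: 0.6 × 0.32 / (π × 0.875²) = 0.079824. Accumulating E over each segment gives final E = 5.1891.

G0 X-5.95 Y22.22 Z0.96
G1 X0.00 Y0.00 E1.8362
G1 X9.18 Y2.46 E2.5948
G1 X3.22 Y24.68 E4.4312
G1 X-5.95 Y22.22 E5.1891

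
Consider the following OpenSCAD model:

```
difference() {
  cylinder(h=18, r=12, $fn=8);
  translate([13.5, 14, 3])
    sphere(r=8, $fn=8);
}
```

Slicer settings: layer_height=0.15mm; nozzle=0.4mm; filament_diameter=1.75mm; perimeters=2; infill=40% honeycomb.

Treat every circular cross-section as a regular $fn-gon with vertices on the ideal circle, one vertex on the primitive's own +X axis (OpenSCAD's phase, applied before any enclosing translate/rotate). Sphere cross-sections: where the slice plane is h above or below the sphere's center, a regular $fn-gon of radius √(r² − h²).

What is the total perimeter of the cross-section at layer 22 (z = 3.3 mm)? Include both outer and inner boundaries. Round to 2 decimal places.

At z = 3.3 mm: the r=12 cylinder contributes a regular 8-gon of circumradius 12 (perimeter = 2·8·12.000·sin(180°/8) = 73.48 mm); the r=8 sphere at (13.5, 14) slices to a regular 8-gon of circumradius 7.994 (√(r²−h²) with h=0.3 from center) (perimeter = 2·8·7.994·sin(180°/8) = 48.95 mm); After the difference (first − rest): starting from the r=12 cylinder, the r=8 sphere at (13.5, 14) partially overlaps it — only the 0.34 mm² overlap (of its 180.76 mm²) is removed, clipping the outline — boundary = 73.48 mm. Overall, the cross-section is a single solid region. Total boundary length (outer) = 73.48 mm.

73.48 mm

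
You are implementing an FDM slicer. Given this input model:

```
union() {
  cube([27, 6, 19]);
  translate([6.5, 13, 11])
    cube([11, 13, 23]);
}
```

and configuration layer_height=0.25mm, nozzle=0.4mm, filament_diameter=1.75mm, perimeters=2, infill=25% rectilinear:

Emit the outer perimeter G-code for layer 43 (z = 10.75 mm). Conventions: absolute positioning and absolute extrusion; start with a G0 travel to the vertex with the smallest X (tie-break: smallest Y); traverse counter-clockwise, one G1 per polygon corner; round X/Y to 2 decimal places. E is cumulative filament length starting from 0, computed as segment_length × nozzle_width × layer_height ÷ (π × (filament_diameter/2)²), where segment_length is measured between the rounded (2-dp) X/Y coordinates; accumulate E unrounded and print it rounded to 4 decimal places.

At z = 10.75 mm: the 27×6 cube contributes its full rectangle; the cube at (6.5, 13) is absent (z outside [11, 34]); Taking the union: only the 27×6 cube is present, so the union is just that shape — 1 connected region. The outline is a single polygon with 4 vertices. Extrusion per mm of travel: 0.4 × 0.25 / (π × 0.875²) = 0.041575. Accumulating E over each segment gives final E = 2.7440.

G0 X0.00 Y0.00 Z10.75
G1 X27.00 Y0.00 E1.1225
G1 X27.00 Y6.00 E1.3720
G1 X0.00 Y6.00 E2.4945
G1 X0.00 Y0.00 E2.7440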